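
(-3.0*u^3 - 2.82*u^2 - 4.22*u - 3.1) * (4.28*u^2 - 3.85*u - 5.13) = -12.84*u^5 - 0.519599999999999*u^4 + 8.1854*u^3 + 17.4456*u^2 + 33.5836*u + 15.903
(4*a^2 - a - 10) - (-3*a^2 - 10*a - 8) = 7*a^2 + 9*a - 2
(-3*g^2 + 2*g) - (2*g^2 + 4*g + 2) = -5*g^2 - 2*g - 2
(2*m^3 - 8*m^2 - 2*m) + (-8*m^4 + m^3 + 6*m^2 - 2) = -8*m^4 + 3*m^3 - 2*m^2 - 2*m - 2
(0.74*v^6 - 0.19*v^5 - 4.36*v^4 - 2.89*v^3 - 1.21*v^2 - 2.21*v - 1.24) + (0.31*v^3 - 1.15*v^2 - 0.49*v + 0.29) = 0.74*v^6 - 0.19*v^5 - 4.36*v^4 - 2.58*v^3 - 2.36*v^2 - 2.7*v - 0.95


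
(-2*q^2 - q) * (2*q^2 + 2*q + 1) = -4*q^4 - 6*q^3 - 4*q^2 - q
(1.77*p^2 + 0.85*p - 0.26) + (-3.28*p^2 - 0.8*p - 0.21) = -1.51*p^2 + 0.0499999999999999*p - 0.47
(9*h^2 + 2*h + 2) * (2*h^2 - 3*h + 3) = 18*h^4 - 23*h^3 + 25*h^2 + 6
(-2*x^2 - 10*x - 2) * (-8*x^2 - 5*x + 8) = 16*x^4 + 90*x^3 + 50*x^2 - 70*x - 16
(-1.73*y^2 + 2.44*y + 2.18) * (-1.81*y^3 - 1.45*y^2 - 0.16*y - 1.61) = 3.1313*y^5 - 1.9079*y^4 - 7.207*y^3 - 0.7661*y^2 - 4.2772*y - 3.5098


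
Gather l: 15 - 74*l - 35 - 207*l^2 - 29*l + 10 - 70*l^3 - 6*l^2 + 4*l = -70*l^3 - 213*l^2 - 99*l - 10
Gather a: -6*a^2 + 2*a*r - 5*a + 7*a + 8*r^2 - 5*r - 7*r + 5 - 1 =-6*a^2 + a*(2*r + 2) + 8*r^2 - 12*r + 4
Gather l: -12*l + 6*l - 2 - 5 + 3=-6*l - 4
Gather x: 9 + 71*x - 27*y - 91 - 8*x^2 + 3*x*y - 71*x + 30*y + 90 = -8*x^2 + 3*x*y + 3*y + 8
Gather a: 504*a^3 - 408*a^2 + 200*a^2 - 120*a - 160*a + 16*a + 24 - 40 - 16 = 504*a^3 - 208*a^2 - 264*a - 32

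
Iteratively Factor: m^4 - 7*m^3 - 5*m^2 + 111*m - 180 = (m + 4)*(m^3 - 11*m^2 + 39*m - 45) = (m - 3)*(m + 4)*(m^2 - 8*m + 15) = (m - 5)*(m - 3)*(m + 4)*(m - 3)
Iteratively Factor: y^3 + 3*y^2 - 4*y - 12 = (y + 2)*(y^2 + y - 6) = (y - 2)*(y + 2)*(y + 3)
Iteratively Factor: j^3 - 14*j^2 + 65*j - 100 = (j - 5)*(j^2 - 9*j + 20) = (j - 5)*(j - 4)*(j - 5)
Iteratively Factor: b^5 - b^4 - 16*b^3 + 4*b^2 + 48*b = (b + 3)*(b^4 - 4*b^3 - 4*b^2 + 16*b) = (b - 2)*(b + 3)*(b^3 - 2*b^2 - 8*b) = (b - 2)*(b + 2)*(b + 3)*(b^2 - 4*b) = (b - 4)*(b - 2)*(b + 2)*(b + 3)*(b)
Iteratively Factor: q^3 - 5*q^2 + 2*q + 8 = (q - 2)*(q^2 - 3*q - 4) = (q - 4)*(q - 2)*(q + 1)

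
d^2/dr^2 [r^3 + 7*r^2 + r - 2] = 6*r + 14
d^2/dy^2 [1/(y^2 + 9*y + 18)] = 2*(-y^2 - 9*y + (2*y + 9)^2 - 18)/(y^2 + 9*y + 18)^3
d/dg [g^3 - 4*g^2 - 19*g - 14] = 3*g^2 - 8*g - 19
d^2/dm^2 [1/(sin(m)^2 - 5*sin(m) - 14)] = (-4*sin(m)^4 + 15*sin(m)^3 - 75*sin(m)^2 + 40*sin(m) + 78)/((sin(m) - 7)^3*(sin(m) + 2)^3)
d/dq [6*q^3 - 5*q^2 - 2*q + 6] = 18*q^2 - 10*q - 2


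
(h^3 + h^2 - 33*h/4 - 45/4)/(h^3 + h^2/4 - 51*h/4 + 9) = (4*h^2 + 16*h + 15)/(4*h^2 + 13*h - 12)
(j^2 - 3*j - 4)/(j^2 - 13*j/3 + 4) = 3*(j^2 - 3*j - 4)/(3*j^2 - 13*j + 12)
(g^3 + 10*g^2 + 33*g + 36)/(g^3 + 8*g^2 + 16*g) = (g^2 + 6*g + 9)/(g*(g + 4))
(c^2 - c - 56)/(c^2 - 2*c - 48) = (c + 7)/(c + 6)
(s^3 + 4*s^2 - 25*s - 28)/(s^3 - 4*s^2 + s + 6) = (s^2 + 3*s - 28)/(s^2 - 5*s + 6)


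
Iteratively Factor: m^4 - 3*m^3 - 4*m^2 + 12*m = (m - 3)*(m^3 - 4*m) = (m - 3)*(m + 2)*(m^2 - 2*m) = m*(m - 3)*(m + 2)*(m - 2)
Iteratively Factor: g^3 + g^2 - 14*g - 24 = (g + 3)*(g^2 - 2*g - 8) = (g - 4)*(g + 3)*(g + 2)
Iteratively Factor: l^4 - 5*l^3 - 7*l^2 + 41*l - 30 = (l - 1)*(l^3 - 4*l^2 - 11*l + 30) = (l - 5)*(l - 1)*(l^2 + l - 6) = (l - 5)*(l - 1)*(l + 3)*(l - 2)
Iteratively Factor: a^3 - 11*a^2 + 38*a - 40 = (a - 2)*(a^2 - 9*a + 20) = (a - 4)*(a - 2)*(a - 5)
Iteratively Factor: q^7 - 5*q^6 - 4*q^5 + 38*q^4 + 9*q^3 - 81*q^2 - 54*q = (q + 2)*(q^6 - 7*q^5 + 10*q^4 + 18*q^3 - 27*q^2 - 27*q) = (q - 3)*(q + 2)*(q^5 - 4*q^4 - 2*q^3 + 12*q^2 + 9*q) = (q - 3)*(q + 1)*(q + 2)*(q^4 - 5*q^3 + 3*q^2 + 9*q) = q*(q - 3)*(q + 1)*(q + 2)*(q^3 - 5*q^2 + 3*q + 9) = q*(q - 3)^2*(q + 1)*(q + 2)*(q^2 - 2*q - 3) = q*(q - 3)^2*(q + 1)^2*(q + 2)*(q - 3)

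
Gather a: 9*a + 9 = 9*a + 9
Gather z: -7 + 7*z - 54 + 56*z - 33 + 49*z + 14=112*z - 80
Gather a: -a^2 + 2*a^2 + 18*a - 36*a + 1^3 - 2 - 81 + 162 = a^2 - 18*a + 80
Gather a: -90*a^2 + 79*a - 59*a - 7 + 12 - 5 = -90*a^2 + 20*a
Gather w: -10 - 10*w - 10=-10*w - 20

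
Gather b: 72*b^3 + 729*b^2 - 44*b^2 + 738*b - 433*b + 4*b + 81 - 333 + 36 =72*b^3 + 685*b^2 + 309*b - 216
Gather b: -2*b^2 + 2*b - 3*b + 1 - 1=-2*b^2 - b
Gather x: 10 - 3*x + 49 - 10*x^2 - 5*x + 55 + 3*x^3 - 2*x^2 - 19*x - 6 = 3*x^3 - 12*x^2 - 27*x + 108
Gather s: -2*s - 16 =-2*s - 16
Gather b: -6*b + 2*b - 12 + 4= -4*b - 8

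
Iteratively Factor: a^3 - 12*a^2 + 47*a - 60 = (a - 3)*(a^2 - 9*a + 20) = (a - 4)*(a - 3)*(a - 5)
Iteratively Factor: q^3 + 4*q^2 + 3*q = (q + 1)*(q^2 + 3*q) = q*(q + 1)*(q + 3)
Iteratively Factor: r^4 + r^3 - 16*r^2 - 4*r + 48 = (r - 2)*(r^3 + 3*r^2 - 10*r - 24) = (r - 2)*(r + 2)*(r^2 + r - 12) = (r - 3)*(r - 2)*(r + 2)*(r + 4)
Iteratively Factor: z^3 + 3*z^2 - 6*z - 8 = (z - 2)*(z^2 + 5*z + 4) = (z - 2)*(z + 1)*(z + 4)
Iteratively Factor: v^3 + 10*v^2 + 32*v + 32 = (v + 4)*(v^2 + 6*v + 8) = (v + 2)*(v + 4)*(v + 4)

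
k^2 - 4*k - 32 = (k - 8)*(k + 4)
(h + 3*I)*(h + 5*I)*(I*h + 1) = I*h^3 - 7*h^2 - 7*I*h - 15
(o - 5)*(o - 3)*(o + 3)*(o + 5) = o^4 - 34*o^2 + 225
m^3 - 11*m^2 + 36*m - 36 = (m - 6)*(m - 3)*(m - 2)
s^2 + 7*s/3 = s*(s + 7/3)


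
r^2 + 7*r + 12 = (r + 3)*(r + 4)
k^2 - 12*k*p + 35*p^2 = (k - 7*p)*(k - 5*p)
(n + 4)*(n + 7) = n^2 + 11*n + 28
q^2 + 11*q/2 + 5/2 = (q + 1/2)*(q + 5)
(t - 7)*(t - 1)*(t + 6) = t^3 - 2*t^2 - 41*t + 42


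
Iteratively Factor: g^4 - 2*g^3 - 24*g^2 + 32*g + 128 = (g - 4)*(g^3 + 2*g^2 - 16*g - 32) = (g - 4)*(g + 4)*(g^2 - 2*g - 8) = (g - 4)^2*(g + 4)*(g + 2)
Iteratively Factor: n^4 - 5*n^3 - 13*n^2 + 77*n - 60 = (n - 5)*(n^3 - 13*n + 12) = (n - 5)*(n - 1)*(n^2 + n - 12) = (n - 5)*(n - 3)*(n - 1)*(n + 4)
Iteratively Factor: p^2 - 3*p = (p)*(p - 3)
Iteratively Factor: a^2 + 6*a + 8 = (a + 2)*(a + 4)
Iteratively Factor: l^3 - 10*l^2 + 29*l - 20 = (l - 5)*(l^2 - 5*l + 4) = (l - 5)*(l - 4)*(l - 1)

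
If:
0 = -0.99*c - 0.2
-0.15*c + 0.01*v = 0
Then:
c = -0.20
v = -3.03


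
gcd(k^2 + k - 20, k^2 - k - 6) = 1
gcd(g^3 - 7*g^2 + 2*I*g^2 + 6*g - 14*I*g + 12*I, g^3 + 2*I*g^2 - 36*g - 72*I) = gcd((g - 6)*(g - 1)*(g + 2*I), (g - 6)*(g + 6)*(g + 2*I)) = g^2 + g*(-6 + 2*I) - 12*I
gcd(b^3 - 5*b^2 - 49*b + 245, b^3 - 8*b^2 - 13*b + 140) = b^2 - 12*b + 35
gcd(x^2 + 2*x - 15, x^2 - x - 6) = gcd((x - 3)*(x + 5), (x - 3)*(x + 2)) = x - 3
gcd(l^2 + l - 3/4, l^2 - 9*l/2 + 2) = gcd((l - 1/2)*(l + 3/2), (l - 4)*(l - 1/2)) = l - 1/2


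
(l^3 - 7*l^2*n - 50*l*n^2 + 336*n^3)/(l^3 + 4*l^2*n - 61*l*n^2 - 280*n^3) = (l - 6*n)/(l + 5*n)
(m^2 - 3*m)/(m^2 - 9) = m/(m + 3)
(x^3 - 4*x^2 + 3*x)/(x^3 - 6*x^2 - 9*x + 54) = x*(x - 1)/(x^2 - 3*x - 18)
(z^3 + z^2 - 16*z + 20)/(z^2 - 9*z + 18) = (z^3 + z^2 - 16*z + 20)/(z^2 - 9*z + 18)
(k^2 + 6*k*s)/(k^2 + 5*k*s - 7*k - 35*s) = k*(k + 6*s)/(k^2 + 5*k*s - 7*k - 35*s)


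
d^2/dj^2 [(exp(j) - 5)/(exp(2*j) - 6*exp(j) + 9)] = (exp(2*j) - 8*exp(j) - 21)*exp(j)/(exp(4*j) - 12*exp(3*j) + 54*exp(2*j) - 108*exp(j) + 81)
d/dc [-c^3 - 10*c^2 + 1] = c*(-3*c - 20)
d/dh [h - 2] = 1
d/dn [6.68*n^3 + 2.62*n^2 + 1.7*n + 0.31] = 20.04*n^2 + 5.24*n + 1.7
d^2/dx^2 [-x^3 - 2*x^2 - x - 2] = -6*x - 4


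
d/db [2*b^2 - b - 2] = 4*b - 1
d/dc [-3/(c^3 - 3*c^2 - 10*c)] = 3*(3*c^2 - 6*c - 10)/(c^2*(-c^2 + 3*c + 10)^2)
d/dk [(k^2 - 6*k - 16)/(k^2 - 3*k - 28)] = 3*(k^2 - 8*k + 40)/(k^4 - 6*k^3 - 47*k^2 + 168*k + 784)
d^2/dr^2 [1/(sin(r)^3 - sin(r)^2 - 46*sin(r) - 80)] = (9*sin(r)^6 - 11*sin(r)^5 - 100*sin(r)^4 + 874*sin(r)^3 + 2066*sin(r)^2 - 4436*sin(r) - 4072)/(-sin(r)^3 + sin(r)^2 + 46*sin(r) + 80)^3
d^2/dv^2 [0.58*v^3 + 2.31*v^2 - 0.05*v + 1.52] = 3.48*v + 4.62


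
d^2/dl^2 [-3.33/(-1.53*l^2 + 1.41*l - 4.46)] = (-15.590394*l^2 + 14.367618*l + 3.33*(3.06*l - 1.41)*(6.12*l - 2.82) - 45.446508)/(1.53*l^2 - 1.41*l + 4.46)^3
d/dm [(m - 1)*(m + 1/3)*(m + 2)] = 3*m^2 + 8*m/3 - 5/3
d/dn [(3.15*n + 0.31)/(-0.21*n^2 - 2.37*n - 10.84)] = (0.6615*n^2 + 0.1302*n - 33.4113)/(0.0441*n^4 + 0.9954*n^3 + 10.1697*n^2 + 51.3816*n + 117.5056)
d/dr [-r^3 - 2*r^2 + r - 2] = -3*r^2 - 4*r + 1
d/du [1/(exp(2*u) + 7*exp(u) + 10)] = (-2*exp(u) - 7)*exp(u)/(exp(2*u) + 7*exp(u) + 10)^2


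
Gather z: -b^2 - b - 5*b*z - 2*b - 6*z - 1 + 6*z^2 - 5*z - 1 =-b^2 - 3*b + 6*z^2 + z*(-5*b - 11) - 2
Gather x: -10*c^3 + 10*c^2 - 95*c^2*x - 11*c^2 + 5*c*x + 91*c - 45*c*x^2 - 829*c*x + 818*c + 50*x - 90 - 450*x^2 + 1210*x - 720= -10*c^3 - c^2 + 909*c + x^2*(-45*c - 450) + x*(-95*c^2 - 824*c + 1260) - 810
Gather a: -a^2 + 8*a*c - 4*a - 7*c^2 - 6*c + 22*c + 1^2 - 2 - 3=-a^2 + a*(8*c - 4) - 7*c^2 + 16*c - 4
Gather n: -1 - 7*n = -7*n - 1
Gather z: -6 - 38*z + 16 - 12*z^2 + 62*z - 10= -12*z^2 + 24*z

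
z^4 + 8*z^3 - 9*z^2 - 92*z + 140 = (z - 2)^2*(z + 5)*(z + 7)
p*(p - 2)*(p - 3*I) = p^3 - 2*p^2 - 3*I*p^2 + 6*I*p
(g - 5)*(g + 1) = g^2 - 4*g - 5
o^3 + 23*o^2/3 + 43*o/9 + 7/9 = (o + 1/3)^2*(o + 7)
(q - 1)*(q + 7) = q^2 + 6*q - 7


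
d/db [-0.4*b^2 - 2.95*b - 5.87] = -0.8*b - 2.95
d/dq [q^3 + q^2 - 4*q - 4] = 3*q^2 + 2*q - 4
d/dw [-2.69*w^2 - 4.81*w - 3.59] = -5.38*w - 4.81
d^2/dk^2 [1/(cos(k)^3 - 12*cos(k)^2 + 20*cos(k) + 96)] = ((83*cos(k) - 96*cos(2*k) + 9*cos(3*k))*(cos(k)^3 - 12*cos(k)^2 + 20*cos(k) + 96)/4 + 2*(3*cos(k)^2 - 24*cos(k) + 20)^2*sin(k)^2)/(cos(k)^3 - 12*cos(k)^2 + 20*cos(k) + 96)^3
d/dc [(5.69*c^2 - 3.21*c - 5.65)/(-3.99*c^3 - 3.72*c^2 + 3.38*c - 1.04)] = (22.7031*c^4 - 25.6158*c^3 - 60.3395*c^2 - 53.8712*c + 22.4354)/(15.9201*c^6 + 29.6856*c^5 - 13.134*c^4 - 16.848*c^3 + 19.162*c^2 - 7.0304*c + 1.0816)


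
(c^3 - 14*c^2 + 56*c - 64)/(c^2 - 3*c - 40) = (c^2 - 6*c + 8)/(c + 5)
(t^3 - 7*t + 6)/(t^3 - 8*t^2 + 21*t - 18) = (t^2 + 2*t - 3)/(t^2 - 6*t + 9)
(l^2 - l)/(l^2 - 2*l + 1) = l/(l - 1)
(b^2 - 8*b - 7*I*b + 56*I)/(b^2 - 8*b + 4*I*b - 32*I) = (b - 7*I)/(b + 4*I)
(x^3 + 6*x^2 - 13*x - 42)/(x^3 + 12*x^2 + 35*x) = (x^2 - x - 6)/(x*(x + 5))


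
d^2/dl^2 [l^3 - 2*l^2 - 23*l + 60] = 6*l - 4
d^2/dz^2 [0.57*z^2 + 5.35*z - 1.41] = 1.14000000000000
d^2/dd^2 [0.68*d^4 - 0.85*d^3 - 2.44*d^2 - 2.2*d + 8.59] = 8.16*d^2 - 5.1*d - 4.88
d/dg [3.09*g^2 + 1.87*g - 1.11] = 6.18*g + 1.87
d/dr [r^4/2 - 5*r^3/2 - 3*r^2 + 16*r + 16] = 2*r^3 - 15*r^2/2 - 6*r + 16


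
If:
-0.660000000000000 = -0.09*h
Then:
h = 7.33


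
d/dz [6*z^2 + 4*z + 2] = 12*z + 4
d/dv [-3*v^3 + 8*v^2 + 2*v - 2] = -9*v^2 + 16*v + 2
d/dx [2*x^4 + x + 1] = 8*x^3 + 1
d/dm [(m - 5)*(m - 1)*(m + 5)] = 3*m^2 - 2*m - 25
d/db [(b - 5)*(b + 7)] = 2*b + 2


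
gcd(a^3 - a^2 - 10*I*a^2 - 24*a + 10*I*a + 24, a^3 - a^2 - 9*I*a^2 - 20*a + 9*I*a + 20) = a^2 + a*(-1 - 4*I) + 4*I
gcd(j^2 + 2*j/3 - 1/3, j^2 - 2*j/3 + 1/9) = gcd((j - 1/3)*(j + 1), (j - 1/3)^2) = j - 1/3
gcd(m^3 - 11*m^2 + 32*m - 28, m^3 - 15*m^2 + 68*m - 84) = m^2 - 9*m + 14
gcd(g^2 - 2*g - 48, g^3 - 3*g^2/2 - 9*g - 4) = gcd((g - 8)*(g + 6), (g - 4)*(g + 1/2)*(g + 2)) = 1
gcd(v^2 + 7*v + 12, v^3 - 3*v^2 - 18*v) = v + 3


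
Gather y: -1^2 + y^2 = y^2 - 1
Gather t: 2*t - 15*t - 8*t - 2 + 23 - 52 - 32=-21*t - 63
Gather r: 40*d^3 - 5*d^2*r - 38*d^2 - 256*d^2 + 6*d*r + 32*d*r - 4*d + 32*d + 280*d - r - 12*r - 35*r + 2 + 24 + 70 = 40*d^3 - 294*d^2 + 308*d + r*(-5*d^2 + 38*d - 48) + 96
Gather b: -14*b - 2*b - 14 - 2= -16*b - 16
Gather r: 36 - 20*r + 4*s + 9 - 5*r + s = -25*r + 5*s + 45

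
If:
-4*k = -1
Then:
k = 1/4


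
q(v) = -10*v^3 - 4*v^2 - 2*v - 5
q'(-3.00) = -248.00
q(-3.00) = 235.00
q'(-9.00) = -2360.00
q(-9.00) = 6979.00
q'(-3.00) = -248.00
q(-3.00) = 235.00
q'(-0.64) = -9.17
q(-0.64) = -2.74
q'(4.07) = -531.51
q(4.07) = -753.59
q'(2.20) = -164.80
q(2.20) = -135.24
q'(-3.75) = -393.88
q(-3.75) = 473.59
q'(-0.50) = -5.50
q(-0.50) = -3.75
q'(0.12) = -3.39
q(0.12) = -5.31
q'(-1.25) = -38.88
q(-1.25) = 10.78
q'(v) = -30*v^2 - 8*v - 2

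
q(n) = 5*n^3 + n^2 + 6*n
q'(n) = 15*n^2 + 2*n + 6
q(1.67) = 36.10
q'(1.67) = 51.17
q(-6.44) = -1332.62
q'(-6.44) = 615.22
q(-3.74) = -270.02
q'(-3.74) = 208.33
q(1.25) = 18.83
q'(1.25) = 31.94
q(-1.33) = -17.97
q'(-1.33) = 29.87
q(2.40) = 89.28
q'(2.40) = 97.20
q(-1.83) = -38.27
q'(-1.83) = 52.57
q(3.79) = 309.30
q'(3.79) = 229.04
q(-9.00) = -3618.00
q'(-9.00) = 1203.00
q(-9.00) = -3618.00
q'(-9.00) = 1203.00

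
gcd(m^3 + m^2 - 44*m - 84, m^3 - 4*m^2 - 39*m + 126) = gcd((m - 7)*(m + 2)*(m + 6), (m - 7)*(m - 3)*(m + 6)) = m^2 - m - 42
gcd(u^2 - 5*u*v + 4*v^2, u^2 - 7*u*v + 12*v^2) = u - 4*v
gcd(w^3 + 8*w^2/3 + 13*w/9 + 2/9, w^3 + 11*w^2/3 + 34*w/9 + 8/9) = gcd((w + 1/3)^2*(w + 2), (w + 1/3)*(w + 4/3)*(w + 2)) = w^2 + 7*w/3 + 2/3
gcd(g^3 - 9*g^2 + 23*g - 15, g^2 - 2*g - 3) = g - 3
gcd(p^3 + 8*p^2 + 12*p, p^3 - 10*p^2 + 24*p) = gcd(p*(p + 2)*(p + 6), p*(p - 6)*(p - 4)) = p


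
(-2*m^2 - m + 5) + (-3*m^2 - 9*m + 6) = -5*m^2 - 10*m + 11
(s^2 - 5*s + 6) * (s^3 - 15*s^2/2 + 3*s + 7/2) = s^5 - 25*s^4/2 + 93*s^3/2 - 113*s^2/2 + s/2 + 21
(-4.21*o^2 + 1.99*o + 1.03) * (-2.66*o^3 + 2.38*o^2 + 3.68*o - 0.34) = 11.1986*o^5 - 15.3132*o^4 - 13.4964*o^3 + 11.206*o^2 + 3.1138*o - 0.3502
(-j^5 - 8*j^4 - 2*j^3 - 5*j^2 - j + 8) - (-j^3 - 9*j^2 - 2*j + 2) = -j^5 - 8*j^4 - j^3 + 4*j^2 + j + 6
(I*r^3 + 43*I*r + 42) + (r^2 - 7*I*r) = I*r^3 + r^2 + 36*I*r + 42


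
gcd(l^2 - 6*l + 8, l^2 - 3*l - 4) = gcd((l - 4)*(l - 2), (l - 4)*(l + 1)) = l - 4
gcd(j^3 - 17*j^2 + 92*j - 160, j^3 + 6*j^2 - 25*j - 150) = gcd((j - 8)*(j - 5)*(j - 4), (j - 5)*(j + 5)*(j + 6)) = j - 5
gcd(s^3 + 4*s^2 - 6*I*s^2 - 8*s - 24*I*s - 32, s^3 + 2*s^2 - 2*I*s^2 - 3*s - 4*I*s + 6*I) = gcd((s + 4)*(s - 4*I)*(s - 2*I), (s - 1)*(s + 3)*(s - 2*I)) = s - 2*I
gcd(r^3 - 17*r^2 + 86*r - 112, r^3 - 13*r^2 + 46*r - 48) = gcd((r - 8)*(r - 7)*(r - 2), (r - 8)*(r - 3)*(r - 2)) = r^2 - 10*r + 16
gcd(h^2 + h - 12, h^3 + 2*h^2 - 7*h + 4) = h + 4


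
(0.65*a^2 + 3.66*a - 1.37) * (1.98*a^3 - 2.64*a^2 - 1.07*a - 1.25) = 1.287*a^5 + 5.5308*a^4 - 13.0705*a^3 - 1.1119*a^2 - 3.1091*a + 1.7125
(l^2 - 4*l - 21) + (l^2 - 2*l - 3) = 2*l^2 - 6*l - 24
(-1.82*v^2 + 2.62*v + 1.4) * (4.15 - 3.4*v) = 6.188*v^3 - 16.461*v^2 + 6.113*v + 5.81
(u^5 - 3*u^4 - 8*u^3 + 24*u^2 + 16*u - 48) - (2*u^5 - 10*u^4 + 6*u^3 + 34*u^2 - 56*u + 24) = -u^5 + 7*u^4 - 14*u^3 - 10*u^2 + 72*u - 72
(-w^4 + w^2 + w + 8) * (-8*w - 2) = 8*w^5 + 2*w^4 - 8*w^3 - 10*w^2 - 66*w - 16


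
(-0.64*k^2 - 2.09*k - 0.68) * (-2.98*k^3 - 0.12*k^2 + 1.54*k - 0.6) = 1.9072*k^5 + 6.305*k^4 + 1.2916*k^3 - 2.753*k^2 + 0.2068*k + 0.408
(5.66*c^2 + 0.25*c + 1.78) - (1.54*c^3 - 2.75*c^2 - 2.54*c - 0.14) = -1.54*c^3 + 8.41*c^2 + 2.79*c + 1.92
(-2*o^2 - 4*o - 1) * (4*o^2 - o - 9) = -8*o^4 - 14*o^3 + 18*o^2 + 37*o + 9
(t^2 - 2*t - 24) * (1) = t^2 - 2*t - 24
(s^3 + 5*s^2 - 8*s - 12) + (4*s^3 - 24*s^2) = 5*s^3 - 19*s^2 - 8*s - 12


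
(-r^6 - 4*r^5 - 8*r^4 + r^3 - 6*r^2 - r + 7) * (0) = 0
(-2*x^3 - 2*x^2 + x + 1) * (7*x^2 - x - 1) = -14*x^5 - 12*x^4 + 11*x^3 + 8*x^2 - 2*x - 1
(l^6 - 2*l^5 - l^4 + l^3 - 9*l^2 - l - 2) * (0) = 0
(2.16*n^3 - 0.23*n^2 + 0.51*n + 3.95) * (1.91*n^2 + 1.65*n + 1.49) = 4.1256*n^5 + 3.1247*n^4 + 3.813*n^3 + 8.0433*n^2 + 7.2774*n + 5.8855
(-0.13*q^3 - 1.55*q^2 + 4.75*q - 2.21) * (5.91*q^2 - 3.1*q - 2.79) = -0.7683*q^5 - 8.7575*q^4 + 33.2402*q^3 - 23.4616*q^2 - 6.4015*q + 6.1659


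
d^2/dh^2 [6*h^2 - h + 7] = 12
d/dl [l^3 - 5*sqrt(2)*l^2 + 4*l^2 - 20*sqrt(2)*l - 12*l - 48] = 3*l^2 - 10*sqrt(2)*l + 8*l - 20*sqrt(2) - 12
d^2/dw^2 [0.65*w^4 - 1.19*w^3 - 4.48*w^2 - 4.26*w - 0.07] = 7.8*w^2 - 7.14*w - 8.96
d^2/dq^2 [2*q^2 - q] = 4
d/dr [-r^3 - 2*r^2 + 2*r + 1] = -3*r^2 - 4*r + 2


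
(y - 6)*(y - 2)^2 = y^3 - 10*y^2 + 28*y - 24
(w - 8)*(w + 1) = w^2 - 7*w - 8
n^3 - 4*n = n*(n - 2)*(n + 2)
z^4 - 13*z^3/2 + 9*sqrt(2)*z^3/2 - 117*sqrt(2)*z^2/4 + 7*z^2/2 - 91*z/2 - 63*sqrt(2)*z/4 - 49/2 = (z - 7)*(z + 1/2)*(z + sqrt(2))*(z + 7*sqrt(2)/2)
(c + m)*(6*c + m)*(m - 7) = 6*c^2*m - 42*c^2 + 7*c*m^2 - 49*c*m + m^3 - 7*m^2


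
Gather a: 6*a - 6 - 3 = 6*a - 9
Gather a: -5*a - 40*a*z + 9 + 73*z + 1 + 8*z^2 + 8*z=a*(-40*z - 5) + 8*z^2 + 81*z + 10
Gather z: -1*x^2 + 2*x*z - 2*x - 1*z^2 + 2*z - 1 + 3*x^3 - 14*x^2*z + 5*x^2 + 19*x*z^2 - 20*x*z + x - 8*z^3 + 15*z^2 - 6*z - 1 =3*x^3 + 4*x^2 - x - 8*z^3 + z^2*(19*x + 14) + z*(-14*x^2 - 18*x - 4) - 2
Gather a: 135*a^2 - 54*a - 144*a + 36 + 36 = 135*a^2 - 198*a + 72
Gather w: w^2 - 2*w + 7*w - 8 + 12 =w^2 + 5*w + 4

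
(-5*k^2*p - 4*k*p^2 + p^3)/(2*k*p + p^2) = (-5*k^2 - 4*k*p + p^2)/(2*k + p)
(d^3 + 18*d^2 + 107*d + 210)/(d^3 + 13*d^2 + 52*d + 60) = (d + 7)/(d + 2)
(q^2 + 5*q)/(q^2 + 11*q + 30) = q/(q + 6)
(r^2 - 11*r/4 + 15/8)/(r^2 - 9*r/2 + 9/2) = (r - 5/4)/(r - 3)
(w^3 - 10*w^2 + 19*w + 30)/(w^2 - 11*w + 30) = w + 1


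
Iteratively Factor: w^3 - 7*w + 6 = (w - 2)*(w^2 + 2*w - 3) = (w - 2)*(w - 1)*(w + 3)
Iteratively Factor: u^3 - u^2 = (u)*(u^2 - u) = u^2*(u - 1)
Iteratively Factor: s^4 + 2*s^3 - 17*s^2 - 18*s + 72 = (s - 2)*(s^3 + 4*s^2 - 9*s - 36) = (s - 3)*(s - 2)*(s^2 + 7*s + 12) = (s - 3)*(s - 2)*(s + 3)*(s + 4)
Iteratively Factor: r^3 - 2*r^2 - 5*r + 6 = (r - 3)*(r^2 + r - 2) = (r - 3)*(r - 1)*(r + 2)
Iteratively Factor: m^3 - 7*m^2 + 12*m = (m - 3)*(m^2 - 4*m) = m*(m - 3)*(m - 4)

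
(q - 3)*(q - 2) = q^2 - 5*q + 6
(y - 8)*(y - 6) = y^2 - 14*y + 48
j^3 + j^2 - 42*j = j*(j - 6)*(j + 7)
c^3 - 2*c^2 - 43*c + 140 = (c - 5)*(c - 4)*(c + 7)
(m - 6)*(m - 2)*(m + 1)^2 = m^4 - 6*m^3 - 3*m^2 + 16*m + 12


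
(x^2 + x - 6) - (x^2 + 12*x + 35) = -11*x - 41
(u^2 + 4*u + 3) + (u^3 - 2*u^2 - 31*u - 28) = u^3 - u^2 - 27*u - 25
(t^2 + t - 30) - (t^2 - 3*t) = 4*t - 30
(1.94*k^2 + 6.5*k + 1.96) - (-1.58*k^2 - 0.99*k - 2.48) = 3.52*k^2 + 7.49*k + 4.44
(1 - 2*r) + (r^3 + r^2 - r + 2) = r^3 + r^2 - 3*r + 3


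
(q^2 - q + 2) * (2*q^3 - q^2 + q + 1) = 2*q^5 - 3*q^4 + 6*q^3 - 2*q^2 + q + 2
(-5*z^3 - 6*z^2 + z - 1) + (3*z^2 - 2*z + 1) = -5*z^3 - 3*z^2 - z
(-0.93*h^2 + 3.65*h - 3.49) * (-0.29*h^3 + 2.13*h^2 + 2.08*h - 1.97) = 0.2697*h^5 - 3.0394*h^4 + 6.8522*h^3 + 1.9904*h^2 - 14.4497*h + 6.8753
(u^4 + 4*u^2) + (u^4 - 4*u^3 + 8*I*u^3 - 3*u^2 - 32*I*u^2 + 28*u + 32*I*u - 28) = 2*u^4 - 4*u^3 + 8*I*u^3 + u^2 - 32*I*u^2 + 28*u + 32*I*u - 28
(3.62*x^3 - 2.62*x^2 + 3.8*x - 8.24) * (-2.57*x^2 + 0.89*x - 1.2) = -9.3034*x^5 + 9.9552*x^4 - 16.4418*x^3 + 27.7028*x^2 - 11.8936*x + 9.888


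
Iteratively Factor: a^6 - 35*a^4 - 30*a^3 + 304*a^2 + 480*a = (a + 3)*(a^5 - 3*a^4 - 26*a^3 + 48*a^2 + 160*a) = (a - 5)*(a + 3)*(a^4 + 2*a^3 - 16*a^2 - 32*a) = (a - 5)*(a + 3)*(a + 4)*(a^3 - 2*a^2 - 8*a) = (a - 5)*(a + 2)*(a + 3)*(a + 4)*(a^2 - 4*a) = (a - 5)*(a - 4)*(a + 2)*(a + 3)*(a + 4)*(a)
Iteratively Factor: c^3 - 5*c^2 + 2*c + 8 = (c + 1)*(c^2 - 6*c + 8) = (c - 4)*(c + 1)*(c - 2)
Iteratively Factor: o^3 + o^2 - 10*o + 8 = (o - 1)*(o^2 + 2*o - 8) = (o - 2)*(o - 1)*(o + 4)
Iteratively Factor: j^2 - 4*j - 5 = (j + 1)*(j - 5)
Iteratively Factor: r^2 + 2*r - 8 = (r + 4)*(r - 2)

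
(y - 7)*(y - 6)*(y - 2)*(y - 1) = y^4 - 16*y^3 + 83*y^2 - 152*y + 84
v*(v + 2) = v^2 + 2*v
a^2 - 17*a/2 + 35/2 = (a - 5)*(a - 7/2)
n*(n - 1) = n^2 - n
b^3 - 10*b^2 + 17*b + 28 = (b - 7)*(b - 4)*(b + 1)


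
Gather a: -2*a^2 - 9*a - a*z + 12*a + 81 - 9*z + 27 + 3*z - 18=-2*a^2 + a*(3 - z) - 6*z + 90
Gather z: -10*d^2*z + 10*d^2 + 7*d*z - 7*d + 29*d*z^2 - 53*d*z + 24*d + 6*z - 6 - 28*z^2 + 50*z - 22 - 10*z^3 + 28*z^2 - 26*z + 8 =10*d^2 + 29*d*z^2 + 17*d - 10*z^3 + z*(-10*d^2 - 46*d + 30) - 20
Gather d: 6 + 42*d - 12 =42*d - 6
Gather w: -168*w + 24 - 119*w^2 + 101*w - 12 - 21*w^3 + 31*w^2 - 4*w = -21*w^3 - 88*w^2 - 71*w + 12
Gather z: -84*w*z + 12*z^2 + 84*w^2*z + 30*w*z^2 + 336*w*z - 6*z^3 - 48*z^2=-6*z^3 + z^2*(30*w - 36) + z*(84*w^2 + 252*w)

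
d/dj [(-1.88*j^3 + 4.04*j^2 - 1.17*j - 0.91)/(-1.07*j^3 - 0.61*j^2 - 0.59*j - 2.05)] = (5.4696*j^4 - 0.2854*j^3 + 5.5436*j^2 - 17.6742*j + 1.8616)/(1.1449*j^6 + 1.3054*j^5 + 1.6347*j^4 + 5.1068*j^3 + 2.8491*j^2 + 2.419*j + 4.2025)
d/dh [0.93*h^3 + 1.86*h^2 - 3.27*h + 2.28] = 2.79*h^2 + 3.72*h - 3.27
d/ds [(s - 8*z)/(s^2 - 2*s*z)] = (s*(s - 2*z) - 2*(s - 8*z)*(s - z))/(s^2*(s - 2*z)^2)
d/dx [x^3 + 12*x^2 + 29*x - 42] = 3*x^2 + 24*x + 29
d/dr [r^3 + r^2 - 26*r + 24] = 3*r^2 + 2*r - 26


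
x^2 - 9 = (x - 3)*(x + 3)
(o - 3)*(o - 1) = o^2 - 4*o + 3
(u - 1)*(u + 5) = u^2 + 4*u - 5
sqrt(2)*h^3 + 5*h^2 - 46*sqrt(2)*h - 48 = (h - 4*sqrt(2))*(h + 6*sqrt(2))*(sqrt(2)*h + 1)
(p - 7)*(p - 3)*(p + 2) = p^3 - 8*p^2 + p + 42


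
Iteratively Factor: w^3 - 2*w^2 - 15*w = (w)*(w^2 - 2*w - 15) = w*(w + 3)*(w - 5)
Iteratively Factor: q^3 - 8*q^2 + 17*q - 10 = (q - 1)*(q^2 - 7*q + 10) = (q - 2)*(q - 1)*(q - 5)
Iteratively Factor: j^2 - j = (j)*(j - 1)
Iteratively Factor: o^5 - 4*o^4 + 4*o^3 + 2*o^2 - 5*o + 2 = (o + 1)*(o^4 - 5*o^3 + 9*o^2 - 7*o + 2) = (o - 1)*(o + 1)*(o^3 - 4*o^2 + 5*o - 2) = (o - 1)^2*(o + 1)*(o^2 - 3*o + 2) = (o - 2)*(o - 1)^2*(o + 1)*(o - 1)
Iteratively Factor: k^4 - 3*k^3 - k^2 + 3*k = (k - 3)*(k^3 - k) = (k - 3)*(k + 1)*(k^2 - k) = (k - 3)*(k - 1)*(k + 1)*(k)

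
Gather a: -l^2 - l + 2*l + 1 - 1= -l^2 + l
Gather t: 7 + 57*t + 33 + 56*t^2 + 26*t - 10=56*t^2 + 83*t + 30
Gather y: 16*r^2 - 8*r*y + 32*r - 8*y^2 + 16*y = 16*r^2 + 32*r - 8*y^2 + y*(16 - 8*r)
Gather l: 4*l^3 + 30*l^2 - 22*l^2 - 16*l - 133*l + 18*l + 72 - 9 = 4*l^3 + 8*l^2 - 131*l + 63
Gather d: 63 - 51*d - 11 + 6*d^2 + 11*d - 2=6*d^2 - 40*d + 50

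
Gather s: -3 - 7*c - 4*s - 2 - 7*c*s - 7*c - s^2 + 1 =-14*c - s^2 + s*(-7*c - 4) - 4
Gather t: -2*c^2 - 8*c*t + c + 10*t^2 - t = -2*c^2 + c + 10*t^2 + t*(-8*c - 1)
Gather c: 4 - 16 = -12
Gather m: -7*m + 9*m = 2*m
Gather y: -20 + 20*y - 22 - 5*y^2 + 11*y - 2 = -5*y^2 + 31*y - 44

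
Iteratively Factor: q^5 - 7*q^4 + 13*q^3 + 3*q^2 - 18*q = (q - 3)*(q^4 - 4*q^3 + q^2 + 6*q) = (q - 3)^2*(q^3 - q^2 - 2*q) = q*(q - 3)^2*(q^2 - q - 2) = q*(q - 3)^2*(q + 1)*(q - 2)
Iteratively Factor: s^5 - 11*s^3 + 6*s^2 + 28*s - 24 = (s - 2)*(s^4 + 2*s^3 - 7*s^2 - 8*s + 12) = (s - 2)*(s + 2)*(s^3 - 7*s + 6) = (s - 2)*(s + 2)*(s + 3)*(s^2 - 3*s + 2) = (s - 2)*(s - 1)*(s + 2)*(s + 3)*(s - 2)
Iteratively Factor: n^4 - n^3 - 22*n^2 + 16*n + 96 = (n + 2)*(n^3 - 3*n^2 - 16*n + 48) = (n - 3)*(n + 2)*(n^2 - 16) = (n - 3)*(n + 2)*(n + 4)*(n - 4)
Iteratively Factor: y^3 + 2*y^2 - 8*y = (y - 2)*(y^2 + 4*y) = y*(y - 2)*(y + 4)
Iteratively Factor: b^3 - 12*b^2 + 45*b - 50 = (b - 2)*(b^2 - 10*b + 25) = (b - 5)*(b - 2)*(b - 5)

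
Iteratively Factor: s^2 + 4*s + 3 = (s + 1)*(s + 3)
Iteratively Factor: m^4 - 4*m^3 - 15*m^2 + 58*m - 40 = (m - 1)*(m^3 - 3*m^2 - 18*m + 40) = (m - 2)*(m - 1)*(m^2 - m - 20) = (m - 2)*(m - 1)*(m + 4)*(m - 5)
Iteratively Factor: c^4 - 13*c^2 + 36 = (c - 2)*(c^3 + 2*c^2 - 9*c - 18) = (c - 2)*(c + 3)*(c^2 - c - 6) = (c - 2)*(c + 2)*(c + 3)*(c - 3)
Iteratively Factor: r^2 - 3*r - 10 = (r - 5)*(r + 2)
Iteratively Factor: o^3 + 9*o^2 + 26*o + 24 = (o + 2)*(o^2 + 7*o + 12) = (o + 2)*(o + 3)*(o + 4)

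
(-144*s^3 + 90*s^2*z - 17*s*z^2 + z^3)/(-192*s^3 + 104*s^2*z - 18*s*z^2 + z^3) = (-3*s + z)/(-4*s + z)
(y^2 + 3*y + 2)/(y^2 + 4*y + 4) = (y + 1)/(y + 2)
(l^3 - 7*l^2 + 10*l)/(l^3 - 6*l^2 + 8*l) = (l - 5)/(l - 4)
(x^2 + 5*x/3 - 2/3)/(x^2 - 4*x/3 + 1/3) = (x + 2)/(x - 1)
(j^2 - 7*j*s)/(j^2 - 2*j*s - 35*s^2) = j/(j + 5*s)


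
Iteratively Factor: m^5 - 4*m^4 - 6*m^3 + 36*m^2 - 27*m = (m)*(m^4 - 4*m^3 - 6*m^2 + 36*m - 27) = m*(m - 1)*(m^3 - 3*m^2 - 9*m + 27) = m*(m - 3)*(m - 1)*(m^2 - 9) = m*(m - 3)^2*(m - 1)*(m + 3)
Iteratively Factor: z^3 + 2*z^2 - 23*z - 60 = (z + 3)*(z^2 - z - 20) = (z + 3)*(z + 4)*(z - 5)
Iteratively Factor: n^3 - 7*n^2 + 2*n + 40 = (n - 4)*(n^2 - 3*n - 10) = (n - 5)*(n - 4)*(n + 2)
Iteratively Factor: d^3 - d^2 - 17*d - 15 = (d - 5)*(d^2 + 4*d + 3) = (d - 5)*(d + 1)*(d + 3)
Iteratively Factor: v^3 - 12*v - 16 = (v + 2)*(v^2 - 2*v - 8) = (v - 4)*(v + 2)*(v + 2)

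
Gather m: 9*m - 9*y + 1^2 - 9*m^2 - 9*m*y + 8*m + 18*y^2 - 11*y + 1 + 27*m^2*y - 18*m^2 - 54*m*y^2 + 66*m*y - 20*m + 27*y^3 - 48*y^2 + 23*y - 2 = m^2*(27*y - 27) + m*(-54*y^2 + 57*y - 3) + 27*y^3 - 30*y^2 + 3*y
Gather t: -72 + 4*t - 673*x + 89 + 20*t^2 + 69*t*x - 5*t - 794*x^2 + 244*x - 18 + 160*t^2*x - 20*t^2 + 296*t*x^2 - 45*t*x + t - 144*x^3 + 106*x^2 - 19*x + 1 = 160*t^2*x + t*(296*x^2 + 24*x) - 144*x^3 - 688*x^2 - 448*x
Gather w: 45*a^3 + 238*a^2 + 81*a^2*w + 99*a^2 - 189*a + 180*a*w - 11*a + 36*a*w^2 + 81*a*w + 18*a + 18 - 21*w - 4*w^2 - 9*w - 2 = 45*a^3 + 337*a^2 - 182*a + w^2*(36*a - 4) + w*(81*a^2 + 261*a - 30) + 16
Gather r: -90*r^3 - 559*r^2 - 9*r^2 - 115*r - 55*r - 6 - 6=-90*r^3 - 568*r^2 - 170*r - 12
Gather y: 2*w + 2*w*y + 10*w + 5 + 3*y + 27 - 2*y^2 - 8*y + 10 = 12*w - 2*y^2 + y*(2*w - 5) + 42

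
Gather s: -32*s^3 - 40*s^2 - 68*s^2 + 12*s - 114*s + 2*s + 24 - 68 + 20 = -32*s^3 - 108*s^2 - 100*s - 24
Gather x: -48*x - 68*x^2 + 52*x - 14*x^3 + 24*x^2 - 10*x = -14*x^3 - 44*x^2 - 6*x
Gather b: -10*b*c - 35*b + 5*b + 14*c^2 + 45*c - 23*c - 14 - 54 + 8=b*(-10*c - 30) + 14*c^2 + 22*c - 60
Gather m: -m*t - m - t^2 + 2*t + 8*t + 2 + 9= m*(-t - 1) - t^2 + 10*t + 11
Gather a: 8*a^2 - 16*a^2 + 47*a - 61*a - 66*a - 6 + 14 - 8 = -8*a^2 - 80*a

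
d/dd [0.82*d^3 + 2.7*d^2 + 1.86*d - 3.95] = 2.46*d^2 + 5.4*d + 1.86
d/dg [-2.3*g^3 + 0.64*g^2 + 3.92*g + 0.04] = -6.9*g^2 + 1.28*g + 3.92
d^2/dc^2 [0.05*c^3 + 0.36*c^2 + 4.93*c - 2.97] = 0.3*c + 0.72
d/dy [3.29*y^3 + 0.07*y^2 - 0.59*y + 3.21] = 9.87*y^2 + 0.14*y - 0.59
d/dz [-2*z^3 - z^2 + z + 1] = -6*z^2 - 2*z + 1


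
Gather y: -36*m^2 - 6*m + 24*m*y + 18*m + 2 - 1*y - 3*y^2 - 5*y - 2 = -36*m^2 + 12*m - 3*y^2 + y*(24*m - 6)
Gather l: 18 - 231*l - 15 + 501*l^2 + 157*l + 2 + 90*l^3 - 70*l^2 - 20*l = 90*l^3 + 431*l^2 - 94*l + 5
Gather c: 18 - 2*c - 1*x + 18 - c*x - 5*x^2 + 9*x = c*(-x - 2) - 5*x^2 + 8*x + 36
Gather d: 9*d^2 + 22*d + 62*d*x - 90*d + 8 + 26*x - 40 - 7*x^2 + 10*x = 9*d^2 + d*(62*x - 68) - 7*x^2 + 36*x - 32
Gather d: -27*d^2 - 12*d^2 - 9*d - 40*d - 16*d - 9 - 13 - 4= -39*d^2 - 65*d - 26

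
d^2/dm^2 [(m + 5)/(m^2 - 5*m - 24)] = 2*(-3*m*(-m^2 + 5*m + 24) - (m + 5)*(2*m - 5)^2)/(-m^2 + 5*m + 24)^3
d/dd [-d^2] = -2*d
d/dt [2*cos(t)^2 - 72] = -2*sin(2*t)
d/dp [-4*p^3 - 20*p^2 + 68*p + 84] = -12*p^2 - 40*p + 68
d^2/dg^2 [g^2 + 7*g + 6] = 2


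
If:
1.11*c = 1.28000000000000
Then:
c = 1.15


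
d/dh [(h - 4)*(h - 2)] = 2*h - 6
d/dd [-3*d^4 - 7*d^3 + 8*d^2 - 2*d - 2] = -12*d^3 - 21*d^2 + 16*d - 2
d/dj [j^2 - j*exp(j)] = -j*exp(j) + 2*j - exp(j)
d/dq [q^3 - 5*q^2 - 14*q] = 3*q^2 - 10*q - 14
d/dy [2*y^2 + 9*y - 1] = 4*y + 9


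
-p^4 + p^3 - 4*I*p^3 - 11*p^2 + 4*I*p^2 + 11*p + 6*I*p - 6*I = (p - I)*(p + 6*I)*(I*p + 1)*(I*p - I)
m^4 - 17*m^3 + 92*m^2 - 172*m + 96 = (m - 8)*(m - 6)*(m - 2)*(m - 1)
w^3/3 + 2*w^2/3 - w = w*(w/3 + 1)*(w - 1)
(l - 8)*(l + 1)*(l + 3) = l^3 - 4*l^2 - 29*l - 24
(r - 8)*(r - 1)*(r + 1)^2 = r^4 - 7*r^3 - 9*r^2 + 7*r + 8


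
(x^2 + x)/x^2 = (x + 1)/x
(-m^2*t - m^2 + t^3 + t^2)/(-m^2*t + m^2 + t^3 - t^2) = (t + 1)/(t - 1)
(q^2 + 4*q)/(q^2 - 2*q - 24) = q/(q - 6)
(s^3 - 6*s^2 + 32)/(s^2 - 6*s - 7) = (-s^3 + 6*s^2 - 32)/(-s^2 + 6*s + 7)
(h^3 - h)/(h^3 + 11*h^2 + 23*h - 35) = h*(h + 1)/(h^2 + 12*h + 35)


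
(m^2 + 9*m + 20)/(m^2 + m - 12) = (m + 5)/(m - 3)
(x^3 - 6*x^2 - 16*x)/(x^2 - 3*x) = (x^2 - 6*x - 16)/(x - 3)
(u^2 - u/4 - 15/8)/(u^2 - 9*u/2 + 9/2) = (u + 5/4)/(u - 3)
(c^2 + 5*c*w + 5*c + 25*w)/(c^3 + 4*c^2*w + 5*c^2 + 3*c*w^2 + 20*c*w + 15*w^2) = (c + 5*w)/(c^2 + 4*c*w + 3*w^2)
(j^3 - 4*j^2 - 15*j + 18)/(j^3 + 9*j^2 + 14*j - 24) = (j^2 - 3*j - 18)/(j^2 + 10*j + 24)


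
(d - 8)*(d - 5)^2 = d^3 - 18*d^2 + 105*d - 200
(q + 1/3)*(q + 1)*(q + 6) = q^3 + 22*q^2/3 + 25*q/3 + 2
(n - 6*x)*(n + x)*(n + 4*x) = n^3 - n^2*x - 26*n*x^2 - 24*x^3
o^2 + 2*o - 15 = (o - 3)*(o + 5)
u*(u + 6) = u^2 + 6*u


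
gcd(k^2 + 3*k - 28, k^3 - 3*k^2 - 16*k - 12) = 1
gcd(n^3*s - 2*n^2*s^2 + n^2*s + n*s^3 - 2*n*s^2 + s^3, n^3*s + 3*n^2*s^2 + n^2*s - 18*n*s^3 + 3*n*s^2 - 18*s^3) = n*s + s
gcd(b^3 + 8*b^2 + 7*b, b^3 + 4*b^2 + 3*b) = b^2 + b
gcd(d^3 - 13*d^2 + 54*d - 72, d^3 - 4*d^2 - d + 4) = d - 4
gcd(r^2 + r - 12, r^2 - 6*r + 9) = r - 3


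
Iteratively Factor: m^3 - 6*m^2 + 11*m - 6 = (m - 1)*(m^2 - 5*m + 6) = (m - 3)*(m - 1)*(m - 2)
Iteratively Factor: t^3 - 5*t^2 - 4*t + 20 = (t + 2)*(t^2 - 7*t + 10) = (t - 2)*(t + 2)*(t - 5)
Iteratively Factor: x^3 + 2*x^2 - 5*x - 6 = (x + 3)*(x^2 - x - 2) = (x + 1)*(x + 3)*(x - 2)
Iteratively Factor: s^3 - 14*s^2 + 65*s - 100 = (s - 4)*(s^2 - 10*s + 25) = (s - 5)*(s - 4)*(s - 5)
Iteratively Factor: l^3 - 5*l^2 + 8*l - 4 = (l - 1)*(l^2 - 4*l + 4) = (l - 2)*(l - 1)*(l - 2)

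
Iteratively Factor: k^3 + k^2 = (k + 1)*(k^2) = k*(k + 1)*(k)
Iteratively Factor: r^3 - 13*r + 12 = (r - 1)*(r^2 + r - 12) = (r - 3)*(r - 1)*(r + 4)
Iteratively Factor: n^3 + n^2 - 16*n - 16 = (n - 4)*(n^2 + 5*n + 4) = (n - 4)*(n + 4)*(n + 1)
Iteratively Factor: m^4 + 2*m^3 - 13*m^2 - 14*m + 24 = (m - 1)*(m^3 + 3*m^2 - 10*m - 24) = (m - 3)*(m - 1)*(m^2 + 6*m + 8) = (m - 3)*(m - 1)*(m + 2)*(m + 4)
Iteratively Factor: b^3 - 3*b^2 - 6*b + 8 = (b - 4)*(b^2 + b - 2) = (b - 4)*(b - 1)*(b + 2)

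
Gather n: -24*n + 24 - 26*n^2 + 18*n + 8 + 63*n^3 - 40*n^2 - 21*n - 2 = 63*n^3 - 66*n^2 - 27*n + 30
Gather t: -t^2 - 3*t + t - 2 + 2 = -t^2 - 2*t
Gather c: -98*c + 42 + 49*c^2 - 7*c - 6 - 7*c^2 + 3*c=42*c^2 - 102*c + 36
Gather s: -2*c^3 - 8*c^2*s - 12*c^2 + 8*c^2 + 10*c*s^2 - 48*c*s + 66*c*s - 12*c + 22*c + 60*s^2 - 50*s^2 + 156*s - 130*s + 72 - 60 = -2*c^3 - 4*c^2 + 10*c + s^2*(10*c + 10) + s*(-8*c^2 + 18*c + 26) + 12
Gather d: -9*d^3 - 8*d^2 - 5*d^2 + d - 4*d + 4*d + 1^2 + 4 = -9*d^3 - 13*d^2 + d + 5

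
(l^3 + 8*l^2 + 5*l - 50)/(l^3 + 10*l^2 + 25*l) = (l - 2)/l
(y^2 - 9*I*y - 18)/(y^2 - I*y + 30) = (y - 3*I)/(y + 5*I)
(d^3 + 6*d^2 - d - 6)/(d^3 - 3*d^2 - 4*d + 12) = (d^3 + 6*d^2 - d - 6)/(d^3 - 3*d^2 - 4*d + 12)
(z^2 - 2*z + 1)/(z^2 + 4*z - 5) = (z - 1)/(z + 5)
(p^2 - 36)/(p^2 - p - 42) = (p - 6)/(p - 7)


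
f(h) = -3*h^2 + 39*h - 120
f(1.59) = -65.57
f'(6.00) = 3.00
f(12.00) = -84.00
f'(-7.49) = 83.94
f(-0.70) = -148.77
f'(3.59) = 17.46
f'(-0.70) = 43.20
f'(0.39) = 36.66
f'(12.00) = -33.00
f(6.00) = 6.00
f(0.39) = -105.25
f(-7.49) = -580.41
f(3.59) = -18.65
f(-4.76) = -373.61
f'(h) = 39 - 6*h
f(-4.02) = -325.26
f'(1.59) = 29.46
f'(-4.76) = 67.56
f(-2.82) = -253.84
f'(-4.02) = 63.12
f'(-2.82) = 55.92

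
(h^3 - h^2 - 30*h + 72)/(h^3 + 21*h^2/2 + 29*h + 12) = 2*(h^2 - 7*h + 12)/(2*h^2 + 9*h + 4)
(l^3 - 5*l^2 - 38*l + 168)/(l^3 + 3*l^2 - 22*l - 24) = (l - 7)/(l + 1)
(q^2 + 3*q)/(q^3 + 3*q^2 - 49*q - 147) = q/(q^2 - 49)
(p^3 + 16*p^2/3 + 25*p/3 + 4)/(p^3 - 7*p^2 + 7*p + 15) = (p^2 + 13*p/3 + 4)/(p^2 - 8*p + 15)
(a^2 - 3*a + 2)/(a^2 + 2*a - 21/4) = 4*(a^2 - 3*a + 2)/(4*a^2 + 8*a - 21)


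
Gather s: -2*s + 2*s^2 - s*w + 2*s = 2*s^2 - s*w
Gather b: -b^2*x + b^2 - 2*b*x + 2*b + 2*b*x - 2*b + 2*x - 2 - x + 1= b^2*(1 - x) + x - 1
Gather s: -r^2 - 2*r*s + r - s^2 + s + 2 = -r^2 + r - s^2 + s*(1 - 2*r) + 2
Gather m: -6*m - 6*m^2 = -6*m^2 - 6*m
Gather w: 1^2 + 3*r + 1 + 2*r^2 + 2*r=2*r^2 + 5*r + 2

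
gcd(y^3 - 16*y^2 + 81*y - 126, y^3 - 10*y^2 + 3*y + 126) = y^2 - 13*y + 42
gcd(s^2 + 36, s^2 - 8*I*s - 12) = s - 6*I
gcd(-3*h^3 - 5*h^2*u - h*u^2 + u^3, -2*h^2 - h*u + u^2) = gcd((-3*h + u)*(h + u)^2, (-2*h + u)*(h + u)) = h + u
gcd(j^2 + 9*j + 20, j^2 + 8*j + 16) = j + 4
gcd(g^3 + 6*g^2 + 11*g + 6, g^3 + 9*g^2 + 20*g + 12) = g^2 + 3*g + 2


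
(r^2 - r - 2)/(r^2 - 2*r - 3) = (r - 2)/(r - 3)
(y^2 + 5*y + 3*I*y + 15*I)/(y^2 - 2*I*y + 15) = (y + 5)/(y - 5*I)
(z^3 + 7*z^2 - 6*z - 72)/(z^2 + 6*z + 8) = (z^2 + 3*z - 18)/(z + 2)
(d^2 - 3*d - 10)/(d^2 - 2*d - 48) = (-d^2 + 3*d + 10)/(-d^2 + 2*d + 48)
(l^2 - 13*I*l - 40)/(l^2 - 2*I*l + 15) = (l - 8*I)/(l + 3*I)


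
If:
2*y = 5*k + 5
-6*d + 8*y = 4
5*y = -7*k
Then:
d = 62/117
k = -25/39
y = 35/39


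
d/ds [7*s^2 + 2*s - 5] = 14*s + 2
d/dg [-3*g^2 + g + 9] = 1 - 6*g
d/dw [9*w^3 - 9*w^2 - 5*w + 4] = 27*w^2 - 18*w - 5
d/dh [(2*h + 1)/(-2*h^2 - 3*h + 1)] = (4*h^2 + 4*h + 5)/(4*h^4 + 12*h^3 + 5*h^2 - 6*h + 1)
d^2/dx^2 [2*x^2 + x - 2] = 4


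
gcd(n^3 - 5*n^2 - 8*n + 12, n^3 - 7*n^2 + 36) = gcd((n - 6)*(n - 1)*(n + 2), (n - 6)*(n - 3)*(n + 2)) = n^2 - 4*n - 12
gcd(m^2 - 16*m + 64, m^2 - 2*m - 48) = m - 8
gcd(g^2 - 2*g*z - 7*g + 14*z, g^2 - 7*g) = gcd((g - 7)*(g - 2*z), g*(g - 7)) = g - 7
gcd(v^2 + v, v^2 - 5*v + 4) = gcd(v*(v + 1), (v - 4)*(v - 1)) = 1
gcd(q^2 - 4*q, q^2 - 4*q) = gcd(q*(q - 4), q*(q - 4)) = q^2 - 4*q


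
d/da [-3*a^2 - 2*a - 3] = -6*a - 2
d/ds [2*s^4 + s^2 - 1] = 8*s^3 + 2*s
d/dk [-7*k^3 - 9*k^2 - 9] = 3*k*(-7*k - 6)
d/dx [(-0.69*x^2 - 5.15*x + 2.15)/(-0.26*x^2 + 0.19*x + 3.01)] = (-1.4701*x^2 - 3.0358*x - 15.91)/(0.0676*x^4 - 0.0988*x^3 - 1.5291*x^2 + 1.1438*x + 9.0601)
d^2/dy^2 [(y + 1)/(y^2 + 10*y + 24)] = 2*(4*(y + 1)*(y + 5)^2 - (3*y + 11)*(y^2 + 10*y + 24))/(y^2 + 10*y + 24)^3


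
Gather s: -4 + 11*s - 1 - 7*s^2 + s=-7*s^2 + 12*s - 5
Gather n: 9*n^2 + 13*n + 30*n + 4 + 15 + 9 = 9*n^2 + 43*n + 28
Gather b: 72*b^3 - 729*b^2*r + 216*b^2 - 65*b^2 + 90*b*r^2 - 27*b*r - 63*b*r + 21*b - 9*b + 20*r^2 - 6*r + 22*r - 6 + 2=72*b^3 + b^2*(151 - 729*r) + b*(90*r^2 - 90*r + 12) + 20*r^2 + 16*r - 4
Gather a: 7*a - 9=7*a - 9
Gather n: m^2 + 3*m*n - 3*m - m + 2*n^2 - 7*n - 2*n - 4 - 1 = m^2 - 4*m + 2*n^2 + n*(3*m - 9) - 5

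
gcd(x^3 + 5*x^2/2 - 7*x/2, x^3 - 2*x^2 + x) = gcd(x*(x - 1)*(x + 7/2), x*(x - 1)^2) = x^2 - x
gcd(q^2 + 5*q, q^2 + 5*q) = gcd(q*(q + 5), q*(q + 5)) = q^2 + 5*q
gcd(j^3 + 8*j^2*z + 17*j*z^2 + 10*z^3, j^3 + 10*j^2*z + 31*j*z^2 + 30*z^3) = j^2 + 7*j*z + 10*z^2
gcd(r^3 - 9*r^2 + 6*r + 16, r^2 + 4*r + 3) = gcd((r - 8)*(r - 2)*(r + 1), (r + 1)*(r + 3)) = r + 1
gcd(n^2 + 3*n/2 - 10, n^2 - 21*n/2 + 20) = n - 5/2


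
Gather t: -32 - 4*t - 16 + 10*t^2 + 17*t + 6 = 10*t^2 + 13*t - 42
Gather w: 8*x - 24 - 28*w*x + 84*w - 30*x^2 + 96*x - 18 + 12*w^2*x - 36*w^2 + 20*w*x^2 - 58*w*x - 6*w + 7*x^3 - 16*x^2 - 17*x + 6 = w^2*(12*x - 36) + w*(20*x^2 - 86*x + 78) + 7*x^3 - 46*x^2 + 87*x - 36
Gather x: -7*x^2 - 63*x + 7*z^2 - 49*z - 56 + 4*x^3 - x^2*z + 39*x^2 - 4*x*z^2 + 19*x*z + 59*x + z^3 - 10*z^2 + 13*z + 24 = 4*x^3 + x^2*(32 - z) + x*(-4*z^2 + 19*z - 4) + z^3 - 3*z^2 - 36*z - 32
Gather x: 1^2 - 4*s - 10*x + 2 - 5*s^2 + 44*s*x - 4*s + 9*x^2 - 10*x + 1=-5*s^2 - 8*s + 9*x^2 + x*(44*s - 20) + 4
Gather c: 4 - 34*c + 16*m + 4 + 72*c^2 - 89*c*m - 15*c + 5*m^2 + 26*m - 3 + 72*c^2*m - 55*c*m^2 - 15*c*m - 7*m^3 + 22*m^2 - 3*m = c^2*(72*m + 72) + c*(-55*m^2 - 104*m - 49) - 7*m^3 + 27*m^2 + 39*m + 5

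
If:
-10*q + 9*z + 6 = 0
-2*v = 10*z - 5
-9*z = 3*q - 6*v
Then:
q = 123/139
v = 255/278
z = 44/139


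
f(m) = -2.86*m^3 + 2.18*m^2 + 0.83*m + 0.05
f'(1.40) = -9.88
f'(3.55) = -91.82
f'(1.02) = -3.65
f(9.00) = -1900.84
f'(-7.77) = -551.05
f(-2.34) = 46.69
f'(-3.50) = -119.54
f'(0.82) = -1.36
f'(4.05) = -122.25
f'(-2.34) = -56.35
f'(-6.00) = -334.21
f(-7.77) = 1466.83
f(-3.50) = 146.47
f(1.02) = 0.13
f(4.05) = -150.82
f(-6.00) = 691.31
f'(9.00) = -654.91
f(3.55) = -97.48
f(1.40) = -2.36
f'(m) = -8.58*m^2 + 4.36*m + 0.83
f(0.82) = 0.62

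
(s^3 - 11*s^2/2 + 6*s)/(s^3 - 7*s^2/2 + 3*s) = (s - 4)/(s - 2)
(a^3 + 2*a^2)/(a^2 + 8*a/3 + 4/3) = 3*a^2/(3*a + 2)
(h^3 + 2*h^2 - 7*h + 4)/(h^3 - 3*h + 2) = (h + 4)/(h + 2)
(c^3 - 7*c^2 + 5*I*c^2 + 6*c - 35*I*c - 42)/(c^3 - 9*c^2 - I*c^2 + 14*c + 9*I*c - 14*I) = (c + 6*I)/(c - 2)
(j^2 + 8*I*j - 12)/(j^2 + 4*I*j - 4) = (j + 6*I)/(j + 2*I)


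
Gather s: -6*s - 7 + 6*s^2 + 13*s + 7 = 6*s^2 + 7*s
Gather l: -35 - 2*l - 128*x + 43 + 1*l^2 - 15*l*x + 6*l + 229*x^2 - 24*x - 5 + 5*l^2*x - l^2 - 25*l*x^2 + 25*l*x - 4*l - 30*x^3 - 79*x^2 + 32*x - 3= 5*l^2*x + l*(-25*x^2 + 10*x) - 30*x^3 + 150*x^2 - 120*x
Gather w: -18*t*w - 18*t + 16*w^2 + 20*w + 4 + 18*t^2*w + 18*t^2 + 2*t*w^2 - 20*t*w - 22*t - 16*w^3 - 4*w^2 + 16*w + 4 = 18*t^2 - 40*t - 16*w^3 + w^2*(2*t + 12) + w*(18*t^2 - 38*t + 36) + 8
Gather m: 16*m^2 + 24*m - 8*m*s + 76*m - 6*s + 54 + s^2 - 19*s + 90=16*m^2 + m*(100 - 8*s) + s^2 - 25*s + 144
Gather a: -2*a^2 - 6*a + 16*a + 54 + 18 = -2*a^2 + 10*a + 72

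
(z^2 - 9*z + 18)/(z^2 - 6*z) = (z - 3)/z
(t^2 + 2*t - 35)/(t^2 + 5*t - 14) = (t - 5)/(t - 2)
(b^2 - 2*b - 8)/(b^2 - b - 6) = (b - 4)/(b - 3)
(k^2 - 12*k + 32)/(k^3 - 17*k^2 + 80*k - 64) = (k - 4)/(k^2 - 9*k + 8)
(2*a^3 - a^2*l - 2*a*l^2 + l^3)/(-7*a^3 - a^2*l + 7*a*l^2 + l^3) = (-2*a + l)/(7*a + l)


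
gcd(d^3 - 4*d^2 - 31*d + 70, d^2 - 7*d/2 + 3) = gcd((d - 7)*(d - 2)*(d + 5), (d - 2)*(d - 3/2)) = d - 2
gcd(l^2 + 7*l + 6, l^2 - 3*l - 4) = l + 1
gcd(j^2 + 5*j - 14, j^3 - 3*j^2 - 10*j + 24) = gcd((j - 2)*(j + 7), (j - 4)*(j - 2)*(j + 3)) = j - 2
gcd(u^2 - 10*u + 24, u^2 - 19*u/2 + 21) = u - 6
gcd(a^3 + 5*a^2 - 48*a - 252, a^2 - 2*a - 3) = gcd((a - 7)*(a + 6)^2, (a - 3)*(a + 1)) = 1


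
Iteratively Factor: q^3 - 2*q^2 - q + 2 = (q - 1)*(q^2 - q - 2) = (q - 1)*(q + 1)*(q - 2)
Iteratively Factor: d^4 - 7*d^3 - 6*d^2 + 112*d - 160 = (d - 4)*(d^3 - 3*d^2 - 18*d + 40) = (d - 5)*(d - 4)*(d^2 + 2*d - 8) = (d - 5)*(d - 4)*(d - 2)*(d + 4)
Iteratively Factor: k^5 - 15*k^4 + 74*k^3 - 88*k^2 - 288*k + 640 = (k - 5)*(k^4 - 10*k^3 + 24*k^2 + 32*k - 128) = (k - 5)*(k - 4)*(k^3 - 6*k^2 + 32) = (k - 5)*(k - 4)^2*(k^2 - 2*k - 8) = (k - 5)*(k - 4)^2*(k + 2)*(k - 4)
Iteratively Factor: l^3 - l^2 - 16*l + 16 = (l - 1)*(l^2 - 16) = (l - 4)*(l - 1)*(l + 4)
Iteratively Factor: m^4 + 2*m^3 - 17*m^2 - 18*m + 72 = (m + 3)*(m^3 - m^2 - 14*m + 24) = (m - 3)*(m + 3)*(m^2 + 2*m - 8) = (m - 3)*(m + 3)*(m + 4)*(m - 2)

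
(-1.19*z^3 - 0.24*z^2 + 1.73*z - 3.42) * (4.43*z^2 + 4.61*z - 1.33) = -5.2717*z^5 - 6.5491*z^4 + 8.1402*z^3 - 6.8561*z^2 - 18.0671*z + 4.5486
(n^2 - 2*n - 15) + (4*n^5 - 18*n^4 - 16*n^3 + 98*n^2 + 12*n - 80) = 4*n^5 - 18*n^4 - 16*n^3 + 99*n^2 + 10*n - 95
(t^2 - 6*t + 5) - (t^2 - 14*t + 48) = 8*t - 43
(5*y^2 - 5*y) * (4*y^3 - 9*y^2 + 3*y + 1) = 20*y^5 - 65*y^4 + 60*y^3 - 10*y^2 - 5*y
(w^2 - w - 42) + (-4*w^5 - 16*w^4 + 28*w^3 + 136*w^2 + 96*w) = -4*w^5 - 16*w^4 + 28*w^3 + 137*w^2 + 95*w - 42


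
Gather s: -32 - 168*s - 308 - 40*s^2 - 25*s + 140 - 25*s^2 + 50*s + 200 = -65*s^2 - 143*s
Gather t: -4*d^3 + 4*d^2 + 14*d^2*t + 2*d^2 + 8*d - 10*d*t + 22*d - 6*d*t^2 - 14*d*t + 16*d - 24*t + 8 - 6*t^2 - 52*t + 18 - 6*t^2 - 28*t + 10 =-4*d^3 + 6*d^2 + 46*d + t^2*(-6*d - 12) + t*(14*d^2 - 24*d - 104) + 36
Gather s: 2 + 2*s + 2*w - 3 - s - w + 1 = s + w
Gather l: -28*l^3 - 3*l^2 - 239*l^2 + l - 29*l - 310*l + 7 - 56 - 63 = -28*l^3 - 242*l^2 - 338*l - 112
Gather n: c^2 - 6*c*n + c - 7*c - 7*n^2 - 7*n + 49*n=c^2 - 6*c - 7*n^2 + n*(42 - 6*c)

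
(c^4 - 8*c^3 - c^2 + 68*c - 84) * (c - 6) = c^5 - 14*c^4 + 47*c^3 + 74*c^2 - 492*c + 504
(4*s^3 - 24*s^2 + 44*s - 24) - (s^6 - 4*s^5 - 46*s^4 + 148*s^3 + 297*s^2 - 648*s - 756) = -s^6 + 4*s^5 + 46*s^4 - 144*s^3 - 321*s^2 + 692*s + 732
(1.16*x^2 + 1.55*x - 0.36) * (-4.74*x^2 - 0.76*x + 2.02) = -5.4984*x^4 - 8.2286*x^3 + 2.8716*x^2 + 3.4046*x - 0.7272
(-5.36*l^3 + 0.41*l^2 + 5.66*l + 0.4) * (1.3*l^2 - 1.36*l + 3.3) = -6.968*l^5 + 7.8226*l^4 - 10.8876*l^3 - 5.8246*l^2 + 18.134*l + 1.32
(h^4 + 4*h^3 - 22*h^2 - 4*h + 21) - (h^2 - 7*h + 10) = h^4 + 4*h^3 - 23*h^2 + 3*h + 11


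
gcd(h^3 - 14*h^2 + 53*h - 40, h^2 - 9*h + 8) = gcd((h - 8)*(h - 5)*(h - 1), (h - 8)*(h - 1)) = h^2 - 9*h + 8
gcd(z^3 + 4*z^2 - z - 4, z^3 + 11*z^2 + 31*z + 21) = z + 1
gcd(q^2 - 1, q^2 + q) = q + 1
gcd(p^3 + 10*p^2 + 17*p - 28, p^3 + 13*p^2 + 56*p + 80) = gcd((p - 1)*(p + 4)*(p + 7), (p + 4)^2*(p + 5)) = p + 4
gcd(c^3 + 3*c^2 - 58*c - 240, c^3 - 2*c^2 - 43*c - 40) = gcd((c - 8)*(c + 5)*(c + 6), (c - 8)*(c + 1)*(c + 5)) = c^2 - 3*c - 40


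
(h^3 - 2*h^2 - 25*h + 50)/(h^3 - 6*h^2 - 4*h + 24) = (h^2 - 25)/(h^2 - 4*h - 12)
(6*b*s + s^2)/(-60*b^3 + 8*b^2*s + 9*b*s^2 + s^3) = s/(-10*b^2 + 3*b*s + s^2)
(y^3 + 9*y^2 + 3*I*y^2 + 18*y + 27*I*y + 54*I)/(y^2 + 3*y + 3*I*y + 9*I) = y + 6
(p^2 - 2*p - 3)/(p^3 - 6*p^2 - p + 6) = (p - 3)/(p^2 - 7*p + 6)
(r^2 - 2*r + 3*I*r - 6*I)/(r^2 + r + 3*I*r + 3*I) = (r - 2)/(r + 1)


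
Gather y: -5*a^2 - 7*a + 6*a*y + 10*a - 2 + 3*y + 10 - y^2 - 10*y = -5*a^2 + 3*a - y^2 + y*(6*a - 7) + 8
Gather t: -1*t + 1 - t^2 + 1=-t^2 - t + 2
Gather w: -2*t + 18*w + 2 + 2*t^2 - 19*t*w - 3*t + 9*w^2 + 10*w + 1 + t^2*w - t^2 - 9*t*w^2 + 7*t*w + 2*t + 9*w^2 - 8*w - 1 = t^2 - 3*t + w^2*(18 - 9*t) + w*(t^2 - 12*t + 20) + 2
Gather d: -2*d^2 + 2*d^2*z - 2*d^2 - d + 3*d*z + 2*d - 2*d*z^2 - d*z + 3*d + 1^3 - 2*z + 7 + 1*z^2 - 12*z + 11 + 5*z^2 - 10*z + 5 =d^2*(2*z - 4) + d*(-2*z^2 + 2*z + 4) + 6*z^2 - 24*z + 24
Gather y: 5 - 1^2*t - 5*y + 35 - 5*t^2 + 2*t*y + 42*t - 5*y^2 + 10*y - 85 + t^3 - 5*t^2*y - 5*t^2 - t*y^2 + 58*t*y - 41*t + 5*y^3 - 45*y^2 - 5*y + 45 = t^3 - 10*t^2 + 5*y^3 + y^2*(-t - 50) + y*(-5*t^2 + 60*t)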